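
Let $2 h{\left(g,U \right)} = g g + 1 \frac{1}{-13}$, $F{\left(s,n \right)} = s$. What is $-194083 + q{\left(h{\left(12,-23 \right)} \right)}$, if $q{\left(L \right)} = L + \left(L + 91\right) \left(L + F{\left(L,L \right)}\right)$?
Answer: $- \frac{28824152}{169} \approx -1.7056 \cdot 10^{5}$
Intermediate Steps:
$h{\left(g,U \right)} = - \frac{1}{26} + \frac{g^{2}}{2}$ ($h{\left(g,U \right)} = \frac{g g + 1 \frac{1}{-13}}{2} = \frac{g^{2} + 1 \left(- \frac{1}{13}\right)}{2} = \frac{g^{2} - \frac{1}{13}}{2} = \frac{- \frac{1}{13} + g^{2}}{2} = - \frac{1}{26} + \frac{g^{2}}{2}$)
$q{\left(L \right)} = L + 2 L \left(91 + L\right)$ ($q{\left(L \right)} = L + \left(L + 91\right) \left(L + L\right) = L + \left(91 + L\right) 2 L = L + 2 L \left(91 + L\right)$)
$-194083 + q{\left(h{\left(12,-23 \right)} \right)} = -194083 + \left(- \frac{1}{26} + \frac{12^{2}}{2}\right) \left(183 + 2 \left(- \frac{1}{26} + \frac{12^{2}}{2}\right)\right) = -194083 + \left(- \frac{1}{26} + \frac{1}{2} \cdot 144\right) \left(183 + 2 \left(- \frac{1}{26} + \frac{1}{2} \cdot 144\right)\right) = -194083 + \left(- \frac{1}{26} + 72\right) \left(183 + 2 \left(- \frac{1}{26} + 72\right)\right) = -194083 + \frac{1871 \left(183 + 2 \cdot \frac{1871}{26}\right)}{26} = -194083 + \frac{1871 \left(183 + \frac{1871}{13}\right)}{26} = -194083 + \frac{1871}{26} \cdot \frac{4250}{13} = -194083 + \frac{3975875}{169} = - \frac{28824152}{169}$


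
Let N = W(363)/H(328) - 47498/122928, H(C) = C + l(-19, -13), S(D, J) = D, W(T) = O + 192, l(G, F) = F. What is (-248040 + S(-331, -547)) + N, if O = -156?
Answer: -534306215399/2151240 ≈ -2.4837e+5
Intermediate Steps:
W(T) = 36 (W(T) = -156 + 192 = 36)
H(C) = -13 + C (H(C) = C - 13 = -13 + C)
N = -585359/2151240 (N = 36/(-13 + 328) - 47498/122928 = 36/315 - 47498*1/122928 = 36*(1/315) - 23749/61464 = 4/35 - 23749/61464 = -585359/2151240 ≈ -0.27210)
(-248040 + S(-331, -547)) + N = (-248040 - 331) - 585359/2151240 = -248371 - 585359/2151240 = -534306215399/2151240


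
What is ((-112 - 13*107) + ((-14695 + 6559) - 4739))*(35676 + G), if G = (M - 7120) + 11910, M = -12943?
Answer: -395725694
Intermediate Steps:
G = -8153 (G = (-12943 - 7120) + 11910 = -20063 + 11910 = -8153)
((-112 - 13*107) + ((-14695 + 6559) - 4739))*(35676 + G) = ((-112 - 13*107) + ((-14695 + 6559) - 4739))*(35676 - 8153) = ((-112 - 1391) + (-8136 - 4739))*27523 = (-1503 - 12875)*27523 = -14378*27523 = -395725694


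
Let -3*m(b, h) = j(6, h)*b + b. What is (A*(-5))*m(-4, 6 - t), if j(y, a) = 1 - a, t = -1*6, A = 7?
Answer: 1400/3 ≈ 466.67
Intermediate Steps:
t = -6
m(b, h) = -b/3 - b*(1 - h)/3 (m(b, h) = -((1 - h)*b + b)/3 = -(b*(1 - h) + b)/3 = -(b + b*(1 - h))/3 = -b/3 - b*(1 - h)/3)
(A*(-5))*m(-4, 6 - t) = (7*(-5))*((⅓)*(-4)*(-2 + (6 - 1*(-6)))) = -35*(-4)*(-2 + (6 + 6))/3 = -35*(-4)*(-2 + 12)/3 = -35*(-4)*10/3 = -35*(-40/3) = 1400/3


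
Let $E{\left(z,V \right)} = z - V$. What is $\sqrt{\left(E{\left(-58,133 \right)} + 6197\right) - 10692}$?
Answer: $i \sqrt{4686} \approx 68.454 i$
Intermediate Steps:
$\sqrt{\left(E{\left(-58,133 \right)} + 6197\right) - 10692} = \sqrt{\left(\left(-58 - 133\right) + 6197\right) - 10692} = \sqrt{\left(-191 + 6197\right) - 10692} = \sqrt{6006 - 10692} = \sqrt{-4686} = i \sqrt{4686}$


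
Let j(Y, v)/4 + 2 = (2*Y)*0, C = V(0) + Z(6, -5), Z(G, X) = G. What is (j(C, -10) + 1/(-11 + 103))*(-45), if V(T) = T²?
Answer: 33075/92 ≈ 359.51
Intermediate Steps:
C = 6 (C = 0² + 6 = 0 + 6 = 6)
j(Y, v) = -8 (j(Y, v) = -8 + 4*((2*Y)*0) = -8 + 4*0 = -8 + 0 = -8)
(j(C, -10) + 1/(-11 + 103))*(-45) = (-8 + 1/(-11 + 103))*(-45) = (-8 + 1/92)*(-45) = -735/92*(-45) = 33075/92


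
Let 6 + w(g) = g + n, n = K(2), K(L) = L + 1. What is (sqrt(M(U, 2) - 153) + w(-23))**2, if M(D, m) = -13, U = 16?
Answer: (26 - I*sqrt(166))**2 ≈ 510.0 - 669.97*I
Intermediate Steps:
K(L) = 1 + L
n = 3 (n = 1 + 2 = 3)
w(g) = -3 + g (w(g) = -6 + (g + 3) = -6 + (3 + g) = -3 + g)
(sqrt(M(U, 2) - 153) + w(-23))**2 = (sqrt(-13 - 153) + (-3 - 23))**2 = (sqrt(-166) - 26)**2 = (I*sqrt(166) - 26)**2 = (-26 + I*sqrt(166))**2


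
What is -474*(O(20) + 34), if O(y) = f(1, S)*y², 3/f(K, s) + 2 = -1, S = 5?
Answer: 173484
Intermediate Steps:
f(K, s) = -1 (f(K, s) = 3/(-2 - 1) = 3/(-3) = 3*(-⅓) = -1)
O(y) = -y²
-474*(O(20) + 34) = -474*(-1*20² + 34) = -474*(-1*400 + 34) = -474*(-400 + 34) = -474*(-366) = 173484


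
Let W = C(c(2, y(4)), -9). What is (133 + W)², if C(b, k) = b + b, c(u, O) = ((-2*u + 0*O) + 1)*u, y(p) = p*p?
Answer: 14641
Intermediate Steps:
y(p) = p²
c(u, O) = u*(1 - 2*u) (c(u, O) = ((-2*u + 0) + 1)*u = (-2*u + 1)*u = (1 - 2*u)*u = u*(1 - 2*u))
C(b, k) = 2*b
W = -12 (W = 2*(2*(1 - 2*2)) = 2*(2*(1 - 4)) = 2*(2*(-3)) = 2*(-6) = -12)
(133 + W)² = (133 - 12)² = 121² = 14641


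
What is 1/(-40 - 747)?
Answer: -1/787 ≈ -0.0012706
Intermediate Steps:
1/(-40 - 747) = 1/(-787) = -1/787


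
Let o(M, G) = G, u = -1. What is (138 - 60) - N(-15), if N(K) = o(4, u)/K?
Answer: 1169/15 ≈ 77.933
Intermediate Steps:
N(K) = -1/K
(138 - 60) - N(-15) = (138 - 60) - (-1)/(-15) = 78 - (-1)*(-1)/15 = 78 - 1*1/15 = 78 - 1/15 = 1169/15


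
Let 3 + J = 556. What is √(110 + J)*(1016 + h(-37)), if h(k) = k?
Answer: 979*√663 ≈ 25208.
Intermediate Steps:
J = 553 (J = -3 + 556 = 553)
√(110 + J)*(1016 + h(-37)) = √(110 + 553)*(1016 - 37) = √663*979 = 979*√663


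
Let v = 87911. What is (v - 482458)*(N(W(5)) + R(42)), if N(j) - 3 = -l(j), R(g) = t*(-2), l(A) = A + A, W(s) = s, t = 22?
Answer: 20121897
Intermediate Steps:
l(A) = 2*A
R(g) = -44 (R(g) = 22*(-2) = -44)
N(j) = 3 - 2*j
(v - 482458)*(N(W(5)) + R(42)) = (87911 - 482458)*((3 - 2*5) - 44) = -394547*((3 - 10) - 44) = -394547*(-7 - 44) = -394547*(-51) = 20121897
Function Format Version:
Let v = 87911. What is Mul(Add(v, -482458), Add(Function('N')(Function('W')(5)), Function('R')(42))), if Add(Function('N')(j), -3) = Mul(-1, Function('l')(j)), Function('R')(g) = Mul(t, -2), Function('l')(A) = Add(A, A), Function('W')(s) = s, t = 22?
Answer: 20121897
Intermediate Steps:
Function('l')(A) = Mul(2, A)
Function('R')(g) = -44 (Function('R')(g) = Mul(22, -2) = -44)
Function('N')(j) = Add(3, Mul(-2, j)) (Function('N')(j) = Add(3, Mul(-1, Mul(2, j))) = Add(3, Mul(-2, j)))
Mul(Add(v, -482458), Add(Function('N')(Function('W')(5)), Function('R')(42))) = Mul(Add(87911, -482458), Add(Add(3, Mul(-2, 5)), -44)) = Mul(-394547, Add(Add(3, -10), -44)) = Mul(-394547, Add(-7, -44)) = Mul(-394547, -51) = 20121897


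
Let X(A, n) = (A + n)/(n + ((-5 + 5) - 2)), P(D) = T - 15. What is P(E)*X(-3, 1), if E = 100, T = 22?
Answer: 14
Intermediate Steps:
P(D) = 7 (P(D) = 22 - 15 = 7)
X(A, n) = (A + n)/(-2 + n) (X(A, n) = (A + n)/(n + (0 - 2)) = (A + n)/(n - 2) = (A + n)/(-2 + n))
P(E)*X(-3, 1) = 7*((-3 + 1)/(-2 + 1)) = 7*(-2/(-1)) = 7*(-1*(-2)) = 7*2 = 14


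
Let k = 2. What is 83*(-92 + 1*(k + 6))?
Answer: -6972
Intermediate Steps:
83*(-92 + 1*(k + 6)) = 83*(-92 + 1*(2 + 6)) = 83*(-92 + 1*8) = 83*(-92 + 8) = 83*(-84) = -6972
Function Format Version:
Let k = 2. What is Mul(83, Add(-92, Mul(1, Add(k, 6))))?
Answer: -6972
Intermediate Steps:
Mul(83, Add(-92, Mul(1, Add(k, 6)))) = Mul(83, Add(-92, Mul(1, Add(2, 6)))) = Mul(83, Add(-92, Mul(1, 8))) = Mul(83, Add(-92, 8)) = Mul(83, -84) = -6972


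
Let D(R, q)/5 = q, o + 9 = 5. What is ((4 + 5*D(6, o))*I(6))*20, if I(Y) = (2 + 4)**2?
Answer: -69120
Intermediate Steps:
o = -4 (o = -9 + 5 = -4)
D(R, q) = 5*q
I(Y) = 36 (I(Y) = 6**2 = 36)
((4 + 5*D(6, o))*I(6))*20 = ((4 + 5*(5*(-4)))*36)*20 = ((4 + 5*(-20))*36)*20 = ((4 - 100)*36)*20 = -96*36*20 = -3456*20 = -69120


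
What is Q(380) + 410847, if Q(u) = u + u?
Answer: 411607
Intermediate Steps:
Q(u) = 2*u
Q(380) + 410847 = 2*380 + 410847 = 760 + 410847 = 411607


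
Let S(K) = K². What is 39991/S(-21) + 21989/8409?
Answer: 16475308/176589 ≈ 93.297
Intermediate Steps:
39991/S(-21) + 21989/8409 = 39991/((-21)²) + 21989/8409 = 39991/441 + 21989*(1/8409) = 39991*(1/441) + 21989/8409 = 5713/63 + 21989/8409 = 16475308/176589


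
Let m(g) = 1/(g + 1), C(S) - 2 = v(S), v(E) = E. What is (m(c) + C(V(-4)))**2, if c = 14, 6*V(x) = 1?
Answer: 4489/900 ≈ 4.9878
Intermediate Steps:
V(x) = 1/6 (V(x) = (1/6)*1 = 1/6)
C(S) = 2 + S
m(g) = 1/(1 + g)
(m(c) + C(V(-4)))**2 = (1/(1 + 14) + (2 + 1/6))**2 = (1/15 + 13/6)**2 = (67/30)**2 = 4489/900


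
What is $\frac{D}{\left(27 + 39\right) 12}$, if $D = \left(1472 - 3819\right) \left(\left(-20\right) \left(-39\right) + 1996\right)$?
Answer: $- \frac{814409}{99} \approx -8226.4$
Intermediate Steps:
$D = -6515272$ ($D = - 2347 \left(780 + 1996\right) = \left(-2347\right) 2776 = -6515272$)
$\frac{D}{\left(27 + 39\right) 12} = - \frac{6515272}{\left(27 + 39\right) 12} = - \frac{6515272}{66 \cdot 12} = - \frac{6515272}{792} = \left(-6515272\right) \frac{1}{792} = - \frac{814409}{99}$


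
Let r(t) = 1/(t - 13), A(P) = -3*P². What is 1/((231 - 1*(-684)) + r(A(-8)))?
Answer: 205/187574 ≈ 0.0010929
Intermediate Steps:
r(t) = 1/(-13 + t)
1/((231 - 1*(-684)) + r(A(-8))) = 1/((231 - 1*(-684)) + 1/(-13 - 3*(-8)²)) = 1/((231 + 684) + 1/(-13 - 3*64)) = 1/(915 + 1/(-13 - 192)) = 1/(915 + 1/(-205)) = 1/(915 - 1/205) = 1/(187574/205) = 205/187574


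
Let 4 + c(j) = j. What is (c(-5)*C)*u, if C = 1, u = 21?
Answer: -189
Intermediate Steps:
c(j) = -4 + j
(c(-5)*C)*u = ((-4 - 5)*1)*21 = -9*1*21 = -9*21 = -189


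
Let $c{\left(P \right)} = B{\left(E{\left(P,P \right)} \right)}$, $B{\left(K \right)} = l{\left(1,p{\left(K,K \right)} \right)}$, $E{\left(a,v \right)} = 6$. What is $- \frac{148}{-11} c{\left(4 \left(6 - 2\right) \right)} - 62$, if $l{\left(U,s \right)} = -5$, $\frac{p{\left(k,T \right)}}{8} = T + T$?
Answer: $- \frac{1422}{11} \approx -129.27$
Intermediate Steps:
$p{\left(k,T \right)} = 16 T$ ($p{\left(k,T \right)} = 8 \left(T + T\right) = 8 \cdot 2 T = 16 T$)
$B{\left(K \right)} = -5$
$c{\left(P \right)} = -5$
$- \frac{148}{-11} c{\left(4 \left(6 - 2\right) \right)} - 62 = - \frac{148}{-11} \left(-5\right) - 62 = \left(-148\right) \left(- \frac{1}{11}\right) \left(-5\right) - 62 = \frac{148}{11} \left(-5\right) - 62 = - \frac{740}{11} - 62 = - \frac{1422}{11}$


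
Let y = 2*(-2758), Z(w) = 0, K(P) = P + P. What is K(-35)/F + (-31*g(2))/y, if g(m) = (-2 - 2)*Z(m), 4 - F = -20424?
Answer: -35/10214 ≈ -0.0034267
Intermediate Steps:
K(P) = 2*P
F = 20428 (F = 4 - 1*(-20424) = 4 + 20424 = 20428)
g(m) = 0 (g(m) = (-2 - 2)*0 = -4*0 = 0)
y = -5516
K(-35)/F + (-31*g(2))/y = (2*(-35))/20428 - 31*0/(-5516) = -70*1/20428 + 0*(-1/5516) = -35/10214 + 0 = -35/10214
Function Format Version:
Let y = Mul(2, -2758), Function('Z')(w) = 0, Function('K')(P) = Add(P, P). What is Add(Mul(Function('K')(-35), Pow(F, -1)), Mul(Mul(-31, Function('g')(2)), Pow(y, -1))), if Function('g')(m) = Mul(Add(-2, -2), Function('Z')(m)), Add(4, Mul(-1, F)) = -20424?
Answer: Rational(-35, 10214) ≈ -0.0034267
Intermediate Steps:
Function('K')(P) = Mul(2, P)
F = 20428 (F = Add(4, Mul(-1, -20424)) = Add(4, 20424) = 20428)
Function('g')(m) = 0 (Function('g')(m) = Mul(Add(-2, -2), 0) = Mul(-4, 0) = 0)
y = -5516
Add(Mul(Function('K')(-35), Pow(F, -1)), Mul(Mul(-31, Function('g')(2)), Pow(y, -1))) = Add(Mul(Mul(2, -35), Pow(20428, -1)), Mul(Mul(-31, 0), Pow(-5516, -1))) = Add(Mul(-70, Rational(1, 20428)), Mul(0, Rational(-1, 5516))) = Add(Rational(-35, 10214), 0) = Rational(-35, 10214)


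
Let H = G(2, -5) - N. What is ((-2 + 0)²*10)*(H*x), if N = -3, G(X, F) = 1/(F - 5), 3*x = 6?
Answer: 232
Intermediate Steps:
x = 2 (x = (⅓)*6 = 2)
G(X, F) = 1/(-5 + F)
H = 29/10 (H = 1/(-5 - 5) - 1*(-3) = 1/(-10) + 3 = -⅒ + 3 = 29/10 ≈ 2.9000)
((-2 + 0)²*10)*(H*x) = ((-2 + 0)²*10)*((29/10)*2) = ((-2)²*10)*(29/5) = (4*10)*(29/5) = 40*(29/5) = 232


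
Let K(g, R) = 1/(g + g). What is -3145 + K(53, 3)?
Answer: -333369/106 ≈ -3145.0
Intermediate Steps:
K(g, R) = 1/(2*g)
-3145 + K(53, 3) = -3145 + (½)/53 = -3145 + (½)*(1/53) = -3145 + 1/106 = -333369/106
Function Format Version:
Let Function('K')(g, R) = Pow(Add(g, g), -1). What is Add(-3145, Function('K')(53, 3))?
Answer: Rational(-333369, 106) ≈ -3145.0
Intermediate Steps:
Function('K')(g, R) = Mul(Rational(1, 2), Pow(g, -1)) (Function('K')(g, R) = Pow(Mul(2, g), -1) = Mul(Rational(1, 2), Pow(g, -1)))
Add(-3145, Function('K')(53, 3)) = Add(-3145, Mul(Rational(1, 2), Pow(53, -1))) = Add(-3145, Mul(Rational(1, 2), Rational(1, 53))) = Add(-3145, Rational(1, 106)) = Rational(-333369, 106)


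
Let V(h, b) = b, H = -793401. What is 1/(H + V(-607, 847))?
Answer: -1/792554 ≈ -1.2617e-6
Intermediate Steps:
1/(H + V(-607, 847)) = 1/(-793401 + 847) = 1/(-792554) = -1/792554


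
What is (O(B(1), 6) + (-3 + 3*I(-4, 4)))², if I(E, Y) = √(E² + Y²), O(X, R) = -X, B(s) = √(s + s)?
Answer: 251 - 66*√2 ≈ 157.66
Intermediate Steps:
B(s) = √2*√s (B(s) = √(2*s) = √2*√s)
(O(B(1), 6) + (-3 + 3*I(-4, 4)))² = (-√2*√1 + (-3 + 3*√((-4)² + 4²)))² = (-√2 + (-3 + 3*√(16 + 16)))² = (-√2 + (-3 + 3*√32))² = (-√2 + (-3 + 3*(4*√2)))² = (-√2 + (-3 + 12*√2))² = (-3 + 11*√2)²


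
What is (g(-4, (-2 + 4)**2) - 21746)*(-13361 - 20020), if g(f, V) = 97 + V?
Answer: 722531745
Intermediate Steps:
(g(-4, (-2 + 4)**2) - 21746)*(-13361 - 20020) = ((97 + (-2 + 4)**2) - 21746)*(-13361 - 20020) = ((97 + 2**2) - 21746)*(-33381) = ((97 + 4) - 21746)*(-33381) = (101 - 21746)*(-33381) = -21645*(-33381) = 722531745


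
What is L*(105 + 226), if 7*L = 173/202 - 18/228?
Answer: 493852/13433 ≈ 36.764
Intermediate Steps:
L = 1492/13433 (L = (173/202 - 18/228)/7 = (173*(1/202) - 18*1/228)/7 = (173/202 - 3/38)/7 = (⅐)*(1492/1919) = 1492/13433 ≈ 0.11107)
L*(105 + 226) = 1492*(105 + 226)/13433 = (1492/13433)*331 = 493852/13433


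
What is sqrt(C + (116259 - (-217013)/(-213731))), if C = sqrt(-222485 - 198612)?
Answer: sqrt(5310774063023996 + 45680940361*I*sqrt(421097))/213731 ≈ 340.97 + 0.95159*I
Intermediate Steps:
C = I*sqrt(421097) (C = sqrt(-421097) = I*sqrt(421097) ≈ 648.92*I)
sqrt(C + (116259 - (-217013)/(-213731))) = sqrt(I*sqrt(421097) + (116259 - (-217013)/(-213731))) = sqrt(I*sqrt(421097) + (116259 - (-217013)*(-1)/213731)) = sqrt(I*sqrt(421097) + (116259 - 1*217013/213731)) = sqrt(I*sqrt(421097) + (116259 - 217013/213731)) = sqrt(I*sqrt(421097) + 24847935316/213731) = sqrt(24847935316/213731 + I*sqrt(421097))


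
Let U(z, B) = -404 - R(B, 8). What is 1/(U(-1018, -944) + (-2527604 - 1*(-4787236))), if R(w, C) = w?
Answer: 1/2260172 ≈ 4.4244e-7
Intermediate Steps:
U(z, B) = -404 - B
1/(U(-1018, -944) + (-2527604 - 1*(-4787236))) = 1/((-404 - 1*(-944)) + (-2527604 - 1*(-4787236))) = 1/((-404 + 944) + (-2527604 + 4787236)) = 1/(540 + 2259632) = 1/2260172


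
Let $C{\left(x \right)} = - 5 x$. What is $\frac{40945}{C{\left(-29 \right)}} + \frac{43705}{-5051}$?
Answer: $\frac{40095194}{146479} \approx 273.73$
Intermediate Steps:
$\frac{40945}{C{\left(-29 \right)}} + \frac{43705}{-5051} = \frac{40945}{\left(-5\right) \left(-29\right)} + \frac{43705}{-5051} = \frac{40945}{145} + 43705 \left(- \frac{1}{5051}\right) = 40945 \cdot \frac{1}{145} - \frac{43705}{5051} = \frac{8189}{29} - \frac{43705}{5051} = \frac{40095194}{146479}$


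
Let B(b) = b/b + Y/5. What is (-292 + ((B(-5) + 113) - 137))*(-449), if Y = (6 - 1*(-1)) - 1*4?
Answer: 705828/5 ≈ 1.4117e+5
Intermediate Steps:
Y = 3 (Y = (6 + 1) - 4 = 7 - 4 = 3)
B(b) = 8/5 (B(b) = b/b + 3/5 = 1 + 3*(⅕) = 1 + ⅗ = 8/5)
(-292 + ((B(-5) + 113) - 137))*(-449) = (-292 + ((8/5 + 113) - 137))*(-449) = (-292 + (573/5 - 137))*(-449) = (-292 - 112/5)*(-449) = -1572/5*(-449) = 705828/5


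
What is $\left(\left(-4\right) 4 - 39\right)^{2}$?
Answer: $3025$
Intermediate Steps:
$\left(\left(-4\right) 4 - 39\right)^{2} = \left(-16 - 39\right)^{2} = \left(-55\right)^{2} = 3025$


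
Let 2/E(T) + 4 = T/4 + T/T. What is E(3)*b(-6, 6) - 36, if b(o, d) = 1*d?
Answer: -124/3 ≈ -41.333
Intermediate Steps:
E(T) = 2/(-3 + T/4) (E(T) = 2/(-4 + (T/4 + T/T)) = 2/(-4 + (T*(¼) + 1)) = 2/(-4 + (T/4 + 1)) = 2/(-4 + (1 + T/4)) = 2/(-3 + T/4))
b(o, d) = d
E(3)*b(-6, 6) - 36 = (8/(-12 + 3))*6 - 36 = (8/(-9))*6 - 36 = (8*(-⅑))*6 - 36 = -8/9*6 - 36 = -16/3 - 36 = -124/3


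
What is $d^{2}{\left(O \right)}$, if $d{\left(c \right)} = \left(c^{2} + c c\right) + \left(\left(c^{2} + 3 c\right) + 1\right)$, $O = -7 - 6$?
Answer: $219961$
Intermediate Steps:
$O = -13$
$d{\left(c \right)} = 1 + 3 c + 3 c^{2}$ ($d{\left(c \right)} = \left(c^{2} + c^{2}\right) + \left(1 + c^{2} + 3 c\right) = 2 c^{2} + \left(1 + c^{2} + 3 c\right) = 1 + 3 c + 3 c^{2}$)
$d^{2}{\left(O \right)} = \left(1 + 3 \left(-13\right) + 3 \left(-13\right)^{2}\right)^{2} = \left(1 - 39 + 3 \cdot 169\right)^{2} = \left(1 - 39 + 507\right)^{2} = 469^{2} = 219961$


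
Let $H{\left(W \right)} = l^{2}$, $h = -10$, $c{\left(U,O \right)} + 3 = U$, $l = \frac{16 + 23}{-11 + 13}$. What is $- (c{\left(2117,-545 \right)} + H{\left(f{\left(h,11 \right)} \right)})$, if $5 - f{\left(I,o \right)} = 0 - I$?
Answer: $- \frac{9977}{4} \approx -2494.3$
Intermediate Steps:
$l = \frac{39}{2} \approx 19.5$
$c{\left(U,O \right)} = -3 + U$
$f{\left(I,o \right)} = 5 + I$ ($f{\left(I,o \right)} = 5 - \left(0 - I\right) = 5 - - I = 5 + I$)
$H{\left(W \right)} = \frac{1521}{4}$ ($H{\left(W \right)} = \left(\frac{39}{2}\right)^{2} = \frac{1521}{4}$)
$- (c{\left(2117,-545 \right)} + H{\left(f{\left(h,11 \right)} \right)}) = - (\left(-3 + 2117\right) + \frac{1521}{4}) = - (2114 + \frac{1521}{4}) = \left(-1\right) \frac{9977}{4} = - \frac{9977}{4}$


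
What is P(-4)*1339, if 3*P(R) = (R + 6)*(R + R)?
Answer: -21424/3 ≈ -7141.3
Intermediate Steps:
P(R) = 2*R*(6 + R)/3 (P(R) = ((R + 6)*(R + R))/3 = ((6 + R)*(2*R))/3 = (2*R*(6 + R))/3 = 2*R*(6 + R)/3)
P(-4)*1339 = ((⅔)*(-4)*(6 - 4))*1339 = ((⅔)*(-4)*2)*1339 = -16/3*1339 = -21424/3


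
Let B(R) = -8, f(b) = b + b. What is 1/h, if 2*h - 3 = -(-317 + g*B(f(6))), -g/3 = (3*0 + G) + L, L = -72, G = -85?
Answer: 1/2044 ≈ 0.00048924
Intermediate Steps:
f(b) = 2*b
g = 471 (g = -3*((3*0 - 85) - 72) = -3*((0 - 85) - 72) = -3*(-85 - 72) = -3*(-157) = 471)
h = 2044 (h = 3/2 + (-(-317 + 471*(-8)))/2 = 3/2 + (-(-317 - 3768))/2 = 3/2 + (-1*(-4085))/2 = 3/2 + (1/2)*4085 = 3/2 + 4085/2 = 2044)
1/h = 1/2044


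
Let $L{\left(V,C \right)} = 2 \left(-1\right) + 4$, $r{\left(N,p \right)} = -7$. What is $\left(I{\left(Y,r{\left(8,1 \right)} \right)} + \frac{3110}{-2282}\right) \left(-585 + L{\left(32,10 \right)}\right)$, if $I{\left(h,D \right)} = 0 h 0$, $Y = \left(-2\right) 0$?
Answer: $\frac{906565}{1141} \approx 794.54$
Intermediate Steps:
$L{\left(V,C \right)} = 2$ ($L{\left(V,C \right)} = -2 + 4 = 2$)
$Y = 0$
$I{\left(h,D \right)} = 0$ ($I{\left(h,D \right)} = 0 \cdot 0 = 0$)
$\left(I{\left(Y,r{\left(8,1 \right)} \right)} + \frac{3110}{-2282}\right) \left(-585 + L{\left(32,10 \right)}\right) = \left(0 + \frac{3110}{-2282}\right) \left(-585 + 2\right) = \left(0 + 3110 \left(- \frac{1}{2282}\right)\right) \left(-583\right) = \left(0 - \frac{1555}{1141}\right) \left(-583\right) = \left(- \frac{1555}{1141}\right) \left(-583\right) = \frac{906565}{1141}$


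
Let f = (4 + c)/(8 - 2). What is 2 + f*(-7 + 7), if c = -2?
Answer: 2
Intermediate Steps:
f = ⅓ (f = (4 - 2)/(8 - 2) = 2/6 = 2*(⅙) = ⅓ ≈ 0.33333)
2 + f*(-7 + 7) = 2 + (-7 + 7)/3 = 2 + (⅓)*0 = 2 + 0 = 2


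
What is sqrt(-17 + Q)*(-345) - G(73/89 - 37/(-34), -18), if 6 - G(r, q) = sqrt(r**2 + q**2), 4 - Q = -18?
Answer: -6 - 345*sqrt(5) + 3*sqrt(333345961)/3026 ≈ -759.34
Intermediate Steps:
Q = 22 (Q = 4 - 1*(-18) = 4 + 18 = 22)
G(r, q) = 6 - sqrt(q**2 + r**2) (G(r, q) = 6 - sqrt(r**2 + q**2) = 6 - sqrt(q**2 + r**2))
sqrt(-17 + Q)*(-345) - G(73/89 - 37/(-34), -18) = sqrt(-17 + 22)*(-345) - (6 - sqrt((-18)**2 + (73/89 - 37/(-34))**2)) = sqrt(5)*(-345) - (6 - sqrt(324 + (73*(1/89) - 37*(-1/34))**2)) = -345*sqrt(5) - (6 - sqrt(324 + (73/89 + 37/34)**2)) = -345*sqrt(5) - (6 - sqrt(324 + (5775/3026)**2)) = -345*sqrt(5) - (6 - sqrt(324 + 33350625/9156676)) = -345*sqrt(5) - (6 - sqrt(3000113649/9156676)) = -345*sqrt(5) - (6 - 3*sqrt(333345961)/3026) = -345*sqrt(5) + (-6 + 3*sqrt(333345961)/3026) = -6 - 345*sqrt(5) + 3*sqrt(333345961)/3026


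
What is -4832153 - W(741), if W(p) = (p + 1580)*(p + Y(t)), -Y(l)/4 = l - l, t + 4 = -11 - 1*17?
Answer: -6552014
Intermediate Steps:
t = -32 (t = -4 + (-11 - 1*17) = -4 + (-11 - 17) = -4 - 28 = -32)
Y(l) = 0 (Y(l) = -4*(l - l) = -4*0 = 0)
W(p) = p*(1580 + p) (W(p) = (p + 1580)*(p + 0) = (1580 + p)*p = p*(1580 + p))
-4832153 - W(741) = -4832153 - 741*(1580 + 741) = -4832153 - 741*2321 = -4832153 - 1*1719861 = -4832153 - 1719861 = -6552014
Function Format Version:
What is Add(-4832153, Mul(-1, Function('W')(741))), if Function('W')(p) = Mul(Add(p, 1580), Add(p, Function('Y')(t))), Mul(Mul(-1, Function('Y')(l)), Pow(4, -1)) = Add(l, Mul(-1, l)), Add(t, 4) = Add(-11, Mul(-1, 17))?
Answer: -6552014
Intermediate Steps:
t = -32 (t = Add(-4, Add(-11, Mul(-1, 17))) = Add(-4, Add(-11, -17)) = Add(-4, -28) = -32)
Function('Y')(l) = 0 (Function('Y')(l) = Mul(-4, Add(l, Mul(-1, l))) = Mul(-4, 0) = 0)
Function('W')(p) = Mul(p, Add(1580, p)) (Function('W')(p) = Mul(Add(p, 1580), Add(p, 0)) = Mul(Add(1580, p), p) = Mul(p, Add(1580, p)))
Add(-4832153, Mul(-1, Function('W')(741))) = Add(-4832153, Mul(-1, Mul(741, Add(1580, 741)))) = Add(-4832153, Mul(-1, Mul(741, 2321))) = Add(-4832153, Mul(-1, 1719861)) = Add(-4832153, -1719861) = -6552014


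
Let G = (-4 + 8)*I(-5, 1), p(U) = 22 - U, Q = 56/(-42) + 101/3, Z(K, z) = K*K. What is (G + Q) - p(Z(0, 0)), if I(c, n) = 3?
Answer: 67/3 ≈ 22.333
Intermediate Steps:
Z(K, z) = K²
Q = 97/3 (Q = 56*(-1/42) + 101*(⅓) = -4/3 + 101/3 = 97/3 ≈ 32.333)
G = 12 (G = (-4 + 8)*3 = 4*3 = 12)
(G + Q) - p(Z(0, 0)) = (12 + 97/3) - (22 - 1*0²) = 133/3 - (22 - 1*0) = 133/3 - (22 + 0) = 133/3 - 1*22 = 133/3 - 22 = 67/3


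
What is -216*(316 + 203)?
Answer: -112104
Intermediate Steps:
-216*(316 + 203) = -216*519 = -112104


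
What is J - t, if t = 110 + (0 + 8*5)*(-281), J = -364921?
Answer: -353791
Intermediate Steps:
t = -11130 (t = 110 + (0 + 40)*(-281) = 110 + 40*(-281) = 110 - 11240 = -11130)
J - t = -364921 - 1*(-11130) = -364921 + 11130 = -353791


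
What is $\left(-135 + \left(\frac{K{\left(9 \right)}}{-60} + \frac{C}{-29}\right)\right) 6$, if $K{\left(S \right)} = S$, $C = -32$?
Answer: $- \frac{233241}{290} \approx -804.28$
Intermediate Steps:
$\left(-135 + \left(\frac{K{\left(9 \right)}}{-60} + \frac{C}{-29}\right)\right) 6 = \left(-135 + \left(\frac{9}{-60} - \frac{32}{-29}\right)\right) 6 = \left(-135 + \left(9 \left(- \frac{1}{60}\right) - - \frac{32}{29}\right)\right) 6 = \left(-135 + \left(- \frac{3}{20} + \frac{32}{29}\right)\right) 6 = \left(-135 + \frac{553}{580}\right) 6 = \left(- \frac{77747}{580}\right) 6 = - \frac{233241}{290}$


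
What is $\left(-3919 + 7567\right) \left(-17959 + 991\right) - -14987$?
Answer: $-61884277$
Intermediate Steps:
$\left(-3919 + 7567\right) \left(-17959 + 991\right) - -14987 = 3648 \left(-16968\right) + 14987 = -61899264 + 14987 = -61884277$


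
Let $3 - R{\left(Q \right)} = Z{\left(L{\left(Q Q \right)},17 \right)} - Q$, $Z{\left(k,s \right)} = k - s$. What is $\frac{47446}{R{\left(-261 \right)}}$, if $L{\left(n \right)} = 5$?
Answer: $- \frac{23723}{123} \approx -192.87$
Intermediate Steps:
$R{\left(Q \right)} = 15 + Q$ ($R{\left(Q \right)} = 3 - \left(\left(5 - 17\right) - Q\right) = 3 - \left(-12 - Q\right) = 3 + \left(12 + Q\right) = 15 + Q$)
$\frac{47446}{R{\left(-261 \right)}} = \frac{47446}{15 - 261} = \frac{47446}{-246} = 47446 \left(- \frac{1}{246}\right) = - \frac{23723}{123}$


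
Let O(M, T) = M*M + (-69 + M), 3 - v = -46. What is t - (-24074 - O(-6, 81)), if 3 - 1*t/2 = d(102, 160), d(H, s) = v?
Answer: 23943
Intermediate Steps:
v = 49 (v = 3 - 1*(-46) = 3 + 46 = 49)
d(H, s) = 49
O(M, T) = -69 + M + M**2 (O(M, T) = M**2 + (-69 + M) = -69 + M + M**2)
t = -92 (t = 6 - 2*49 = 6 - 98 = -92)
t - (-24074 - O(-6, 81)) = -92 - (-24074 - (-69 - 6 + (-6)**2)) = -92 - (-24074 - (-69 - 6 + 36)) = -92 - (-24074 - 1*(-39)) = -92 - (-24074 + 39) = -92 - 1*(-24035) = -92 + 24035 = 23943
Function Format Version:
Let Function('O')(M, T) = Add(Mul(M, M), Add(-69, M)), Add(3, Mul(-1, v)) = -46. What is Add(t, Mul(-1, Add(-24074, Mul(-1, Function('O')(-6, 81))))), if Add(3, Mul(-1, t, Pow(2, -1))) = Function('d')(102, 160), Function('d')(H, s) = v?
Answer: 23943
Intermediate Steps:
v = 49 (v = Add(3, Mul(-1, -46)) = Add(3, 46) = 49)
Function('d')(H, s) = 49
Function('O')(M, T) = Add(-69, M, Pow(M, 2)) (Function('O')(M, T) = Add(Pow(M, 2), Add(-69, M)) = Add(-69, M, Pow(M, 2)))
t = -92 (t = Add(6, Mul(-2, 49)) = Add(6, -98) = -92)
Add(t, Mul(-1, Add(-24074, Mul(-1, Function('O')(-6, 81))))) = Add(-92, Mul(-1, Add(-24074, Mul(-1, Add(-69, -6, Pow(-6, 2)))))) = Add(-92, Mul(-1, Add(-24074, Mul(-1, Add(-69, -6, 36))))) = Add(-92, Mul(-1, Add(-24074, Mul(-1, -39)))) = Add(-92, Mul(-1, Add(-24074, 39))) = Add(-92, Mul(-1, -24035)) = Add(-92, 24035) = 23943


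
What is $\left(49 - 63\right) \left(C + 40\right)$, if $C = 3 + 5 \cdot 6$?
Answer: $-1022$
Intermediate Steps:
$C = 33$ ($C = 3 + 30 = 33$)
$\left(49 - 63\right) \left(C + 40\right) = \left(49 - 63\right) \left(33 + 40\right) = \left(-14\right) 73 = -1022$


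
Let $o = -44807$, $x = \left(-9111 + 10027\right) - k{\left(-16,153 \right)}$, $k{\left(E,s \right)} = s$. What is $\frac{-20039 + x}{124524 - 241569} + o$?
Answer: $- \frac{5244416039}{117045} \approx -44807.0$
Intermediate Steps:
$x = 763$ ($x = \left(-9111 + 10027\right) - 153 = 916 - 153 = 763$)
$\frac{-20039 + x}{124524 - 241569} + o = \frac{-20039 + 763}{124524 - 241569} - 44807 = - \frac{19276}{-117045} - 44807 = \left(-19276\right) \left(- \frac{1}{117045}\right) - 44807 = \frac{19276}{117045} - 44807 = - \frac{5244416039}{117045}$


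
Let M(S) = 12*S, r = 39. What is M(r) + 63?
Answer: 531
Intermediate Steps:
M(r) + 63 = 12*39 + 63 = 468 + 63 = 531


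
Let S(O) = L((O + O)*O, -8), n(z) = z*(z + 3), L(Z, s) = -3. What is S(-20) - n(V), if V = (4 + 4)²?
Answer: -4291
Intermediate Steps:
V = 64 (V = 8² = 64)
n(z) = z*(3 + z)
S(O) = -3
S(-20) - n(V) = -3 - 64*(3 + 64) = -3 - 64*67 = -3 - 1*4288 = -3 - 4288 = -4291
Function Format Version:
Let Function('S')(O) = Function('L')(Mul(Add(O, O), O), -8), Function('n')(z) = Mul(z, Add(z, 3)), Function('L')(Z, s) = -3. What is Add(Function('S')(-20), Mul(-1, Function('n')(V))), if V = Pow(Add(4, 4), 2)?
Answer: -4291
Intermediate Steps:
V = 64 (V = Pow(8, 2) = 64)
Function('n')(z) = Mul(z, Add(3, z))
Function('S')(O) = -3
Add(Function('S')(-20), Mul(-1, Function('n')(V))) = Add(-3, Mul(-1, Mul(64, Add(3, 64)))) = Add(-3, Mul(-1, Mul(64, 67))) = Add(-3, Mul(-1, 4288)) = Add(-3, -4288) = -4291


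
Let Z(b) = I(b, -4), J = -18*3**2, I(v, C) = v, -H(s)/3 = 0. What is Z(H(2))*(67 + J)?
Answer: 0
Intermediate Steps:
H(s) = 0 (H(s) = -3*0 = 0)
J = -162 (J = -18*9 = -162)
Z(b) = b
Z(H(2))*(67 + J) = 0*(67 - 162) = 0*(-95) = 0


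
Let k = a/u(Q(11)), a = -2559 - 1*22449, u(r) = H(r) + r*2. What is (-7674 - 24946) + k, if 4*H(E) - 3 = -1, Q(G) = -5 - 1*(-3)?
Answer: -178324/7 ≈ -25475.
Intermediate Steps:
Q(G) = -2 (Q(G) = -5 + 3 = -2)
H(E) = 1/2 (H(E) = 3/4 + (1/4)*(-1) = 3/4 - 1/4 = 1/2)
u(r) = 1/2 + 2*r (u(r) = 1/2 + r*2 = 1/2 + 2*r)
a = -25008 (a = -2559 - 22449 = -25008)
k = 50016/7 (k = -25008/(1/2 + 2*(-2)) = -25008/(1/2 - 4) = -25008/(-7/2) = -25008*(-2/7) = 50016/7 ≈ 7145.1)
(-7674 - 24946) + k = (-7674 - 24946) + 50016/7 = -32620 + 50016/7 = -178324/7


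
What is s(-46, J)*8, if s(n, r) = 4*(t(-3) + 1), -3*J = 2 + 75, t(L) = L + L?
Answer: -160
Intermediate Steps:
t(L) = 2*L
J = -77/3 (J = -(2 + 75)/3 = -1/3*77 = -77/3 ≈ -25.667)
s(n, r) = -20 (s(n, r) = 4*(2*(-3) + 1) = 4*(-6 + 1) = 4*(-5) = -20)
s(-46, J)*8 = -20*8 = -160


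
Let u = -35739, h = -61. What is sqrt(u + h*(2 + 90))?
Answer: I*sqrt(41351) ≈ 203.35*I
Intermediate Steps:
sqrt(u + h*(2 + 90)) = sqrt(-35739 - 61*(2 + 90)) = sqrt(-35739 - 61*92) = sqrt(-35739 - 5612) = sqrt(-41351) = I*sqrt(41351)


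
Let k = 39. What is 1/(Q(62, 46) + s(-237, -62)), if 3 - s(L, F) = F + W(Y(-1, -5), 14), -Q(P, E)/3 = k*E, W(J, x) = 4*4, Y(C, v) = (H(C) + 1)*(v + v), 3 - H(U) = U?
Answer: -1/5333 ≈ -0.00018751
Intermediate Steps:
H(U) = 3 - U
Y(C, v) = 2*v*(4 - C) (Y(C, v) = ((3 - C) + 1)*(v + v) = (4 - C)*(2*v) = 2*v*(4 - C))
W(J, x) = 16
Q(P, E) = -117*E
s(L, F) = -13 - F (s(L, F) = 3 - (F + 16) = 3 - (16 + F) = 3 + (-16 - F) = -13 - F)
1/(Q(62, 46) + s(-237, -62)) = 1/(-117*46 + (-13 - 1*(-62))) = 1/(-5382 + (-13 + 62)) = 1/(-5382 + 49) = 1/(-5333) = -1/5333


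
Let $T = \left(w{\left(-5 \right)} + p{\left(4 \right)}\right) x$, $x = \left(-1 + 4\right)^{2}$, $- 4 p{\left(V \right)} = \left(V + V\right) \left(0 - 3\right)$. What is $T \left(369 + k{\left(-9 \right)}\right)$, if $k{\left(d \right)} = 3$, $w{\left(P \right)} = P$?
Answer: $3348$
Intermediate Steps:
$p{\left(V \right)} = \frac{3 V}{2}$ ($p{\left(V \right)} = - \frac{\left(V + V\right) \left(0 - 3\right)}{4} = - \frac{2 V \left(-3\right)}{4} = - \frac{\left(-6\right) V}{4} = \frac{3 V}{2}$)
$x = 9$ ($x = 3^{2} = 9$)
$T = 9$ ($T = \left(-5 + \frac{3}{2} \cdot 4\right) 9 = \left(-5 + 6\right) 9 = 1 \cdot 9 = 9$)
$T \left(369 + k{\left(-9 \right)}\right) = 9 \left(369 + 3\right) = 9 \cdot 372 = 3348$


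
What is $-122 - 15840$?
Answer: $-15962$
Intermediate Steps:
$-122 - 15840 = -15962$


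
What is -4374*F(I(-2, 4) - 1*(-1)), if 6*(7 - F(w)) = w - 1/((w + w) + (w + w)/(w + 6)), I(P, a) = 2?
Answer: -570807/20 ≈ -28540.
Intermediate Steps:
F(w) = 7 - w/6 + 1/(6*(2*w + 2*w/(6 + w))) (F(w) = 7 - (w - 1/((w + w) + (w + w)/(w + 6)))/6 = 7 - (w - 1/(2*w + (2*w)/(6 + w)))/6 = 7 - (w - 1/(2*w + 2*w/(6 + w)))/6 = 7 + (-w/6 + 1/(6*(2*w + 2*w/(6 + w)))) = 7 - w/6 + 1/(6*(2*w + 2*w/(6 + w))))
-4374*F(I(-2, 4) - 1*(-1)) = -4374*(6 - 2*(2 - 1*(-1))³ + 70*(2 - 1*(-1))² + 589*(2 - 1*(-1)))/(12*(2 - 1*(-1))*(7 + (2 - 1*(-1)))) = -4374*(6 - 2*(2 + 1)³ + 70*(2 + 1)² + 589*(2 + 1))/(12*(2 + 1)*(7 + (2 + 1))) = -4374*(1/12)*(6 - 2*3³ + 70*3² + 589*3)/(3*(7 + 3)) = -4374*(1/12)*(⅓)*(6 - 2*27 + 70*9 + 1767)/10 = -4374*(1/12)*(⅓)*(⅒)*(6 - 54 + 630 + 1767) = -4374*(1/12)*(⅓)*(⅒)*2349 = -4374*261/40 = -729*783/20 = -570807/20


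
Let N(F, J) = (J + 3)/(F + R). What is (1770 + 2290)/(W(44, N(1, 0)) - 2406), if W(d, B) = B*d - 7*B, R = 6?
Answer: -28420/16731 ≈ -1.6986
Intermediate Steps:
N(F, J) = (3 + J)/(6 + F) (N(F, J) = (J + 3)/(F + 6) = (3 + J)/(6 + F))
W(d, B) = -7*B + B*d
(1770 + 2290)/(W(44, N(1, 0)) - 2406) = (1770 + 2290)/(((3 + 0)/(6 + 1))*(-7 + 44) - 2406) = 4060/((3/7)*37 - 2406) = 4060/(111/7 - 2406) = 4060/(-16731/7) = 4060*(-7/16731) = -28420/16731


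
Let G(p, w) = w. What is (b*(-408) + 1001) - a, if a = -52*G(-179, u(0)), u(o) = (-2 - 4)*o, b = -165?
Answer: 68321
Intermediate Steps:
u(o) = -6*o
a = 0 (a = -(-312)*0 = -52*0 = 0)
(b*(-408) + 1001) - a = (-165*(-408) + 1001) - 1*0 = (67320 + 1001) + 0 = 68321 + 0 = 68321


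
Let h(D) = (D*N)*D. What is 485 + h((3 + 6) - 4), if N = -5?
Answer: 360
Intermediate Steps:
h(D) = -5*D² (h(D) = (D*(-5))*D = (-5*D)*D = -5*D²)
485 + h((3 + 6) - 4) = 485 - 5*((3 + 6) - 4)² = 485 - 5*(9 - 4)² = 485 - 5*5² = 485 - 5*25 = 485 - 125 = 360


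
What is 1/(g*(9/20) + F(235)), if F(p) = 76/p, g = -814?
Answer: -470/172009 ≈ -0.0027324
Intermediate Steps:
1/(g*(9/20) + F(235)) = 1/(-7326/20 + 76/235) = 1/(-7326/20 + 76*(1/235)) = 1/(-814*9/20 + 76/235) = 1/(-3663/10 + 76/235) = 1/(-172009/470) = -470/172009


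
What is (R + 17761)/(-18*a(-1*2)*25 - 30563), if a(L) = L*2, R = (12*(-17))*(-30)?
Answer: -23881/28763 ≈ -0.83027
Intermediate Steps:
R = 6120 (R = -204*(-30) = 6120)
a(L) = 2*L
(R + 17761)/(-18*a(-1*2)*25 - 30563) = (6120 + 17761)/(-36*(-1*2)*25 - 30563) = 23881/(-36*(-2)*25 - 30563) = 23881/(-18*(-4)*25 - 30563) = 23881/(72*25 - 30563) = 23881/(1800 - 30563) = 23881/(-28763) = 23881*(-1/28763) = -23881/28763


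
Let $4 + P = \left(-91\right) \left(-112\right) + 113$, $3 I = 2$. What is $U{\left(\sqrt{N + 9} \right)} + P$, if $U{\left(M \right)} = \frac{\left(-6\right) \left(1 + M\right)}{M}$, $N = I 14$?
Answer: $10295 - \frac{6 \sqrt{165}}{55} \approx 10294.0$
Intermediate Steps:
$I = \frac{2}{3}$ ($I = \frac{1}{3} \cdot 2 = \frac{2}{3} \approx 0.66667$)
$N = \frac{28}{3}$ ($N = \frac{2}{3} \cdot 14 = \frac{28}{3} \approx 9.3333$)
$P = 10301$ ($P = -4 + \left(\left(-91\right) \left(-112\right) + 113\right) = -4 + \left(10192 + 113\right) = -4 + 10305 = 10301$)
$U{\left(M \right)} = \frac{-6 - 6 M}{M}$
$U{\left(\sqrt{N + 9} \right)} + P = \left(-6 - \frac{6}{\sqrt{\frac{28}{3} + 9}}\right) + 10301 = \left(-6 - \frac{6}{\sqrt{\frac{55}{3}}}\right) + 10301 = \left(-6 - \frac{6}{\frac{1}{3} \sqrt{165}}\right) + 10301 = \left(-6 - 6 \frac{\sqrt{165}}{55}\right) + 10301 = \left(-6 - \frac{6 \sqrt{165}}{55}\right) + 10301 = 10295 - \frac{6 \sqrt{165}}{55}$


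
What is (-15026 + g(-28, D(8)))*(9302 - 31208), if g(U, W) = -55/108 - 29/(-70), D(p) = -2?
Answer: 69123943663/210 ≈ 3.2916e+8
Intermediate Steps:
g(U, W) = -359/3780 (g(U, W) = -55*1/108 - 29*(-1/70) = -55/108 + 29/70 = -359/3780)
(-15026 + g(-28, D(8)))*(9302 - 31208) = (-15026 - 359/3780)*(9302 - 31208) = -56798639/3780*(-21906) = 69123943663/210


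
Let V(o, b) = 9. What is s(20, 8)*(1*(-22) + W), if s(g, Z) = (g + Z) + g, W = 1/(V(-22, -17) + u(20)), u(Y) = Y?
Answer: -30576/29 ≈ -1054.3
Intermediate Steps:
W = 1/29 (W = 1/(9 + 20) = 1/29 ≈ 0.034483)
s(g, Z) = Z + 2*g (s(g, Z) = (Z + g) + g = Z + 2*g)
s(20, 8)*(1*(-22) + W) = (8 + 2*20)*(1*(-22) + 1/29) = (8 + 40)*(-22 + 1/29) = 48*(-637/29) = -30576/29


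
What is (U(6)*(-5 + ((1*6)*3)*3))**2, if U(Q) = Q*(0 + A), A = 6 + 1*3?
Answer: 7001316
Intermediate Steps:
A = 9 (A = 6 + 3 = 9)
U(Q) = 9*Q (U(Q) = Q*(0 + 9) = Q*9 = 9*Q)
(U(6)*(-5 + ((1*6)*3)*3))**2 = ((9*6)*(-5 + ((1*6)*3)*3))**2 = (54*(-5 + (6*3)*3))**2 = (54*(-5 + 18*3))**2 = (54*(-5 + 54))**2 = (54*49)**2 = 2646**2 = 7001316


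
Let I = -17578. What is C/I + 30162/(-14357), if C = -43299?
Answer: 5379771/14845138 ≈ 0.36239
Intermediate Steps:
C/I + 30162/(-14357) = -43299/(-17578) + 30162/(-14357) = -43299*(-1/17578) + 30162*(-1/14357) = 2547/1034 - 30162/14357 = 5379771/14845138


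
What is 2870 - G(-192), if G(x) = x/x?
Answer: 2869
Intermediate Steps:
G(x) = 1
2870 - G(-192) = 2870 - 1*1 = 2870 - 1 = 2869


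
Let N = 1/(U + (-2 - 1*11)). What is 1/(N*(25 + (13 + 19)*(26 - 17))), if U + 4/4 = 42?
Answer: 28/313 ≈ 0.089457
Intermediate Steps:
U = 41 (U = -1 + 42 = 41)
N = 1/28 (N = 1/(41 + (-2 - 1*11)) = 1/(41 + (-2 - 11)) = 1/(41 - 13) = 1/28 ≈ 0.035714)
1/(N*(25 + (13 + 19)*(26 - 17))) = 1/((25 + (13 + 19)*(26 - 17))/28) = 1/((25 + 32*9)/28) = 1/((25 + 288)/28) = 1/((1/28)*313) = 1/(313/28) = 28/313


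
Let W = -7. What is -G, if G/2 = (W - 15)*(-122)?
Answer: -5368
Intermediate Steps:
G = 5368 (G = 2*((-7 - 15)*(-122)) = 2*(-22*(-122)) = 2*2684 = 5368)
-G = -1*5368 = -5368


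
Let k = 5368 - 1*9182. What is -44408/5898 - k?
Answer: 11225282/2949 ≈ 3806.5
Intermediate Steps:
k = -3814 (k = 5368 - 9182 = -3814)
-44408/5898 - k = -44408/5898 - 1*(-3814) = -44408*1/5898 + 3814 = -22204/2949 + 3814 = 11225282/2949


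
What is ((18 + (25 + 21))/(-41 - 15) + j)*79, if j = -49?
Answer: -27729/7 ≈ -3961.3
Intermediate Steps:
((18 + (25 + 21))/(-41 - 15) + j)*79 = ((18 + (25 + 21))/(-41 - 15) - 49)*79 = ((18 + 46)/(-56) - 49)*79 = (64*(-1/56) - 49)*79 = (-8/7 - 49)*79 = -351/7*79 = -27729/7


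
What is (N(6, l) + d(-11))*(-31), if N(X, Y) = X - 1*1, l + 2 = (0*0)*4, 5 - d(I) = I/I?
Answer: -279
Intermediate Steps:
d(I) = 4 (d(I) = 5 - I/I = 5 - 1*1 = 5 - 1 = 4)
l = -2 (l = -2 + (0*0)*4 = -2 + 0*4 = -2 + 0 = -2)
N(X, Y) = -1 + X (N(X, Y) = X - 1 = -1 + X)
(N(6, l) + d(-11))*(-31) = ((-1 + 6) + 4)*(-31) = (5 + 4)*(-31) = 9*(-31) = -279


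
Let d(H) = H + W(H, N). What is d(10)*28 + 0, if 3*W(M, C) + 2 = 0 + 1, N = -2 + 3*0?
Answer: 812/3 ≈ 270.67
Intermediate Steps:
N = -2 (N = -2 + 0 = -2)
W(M, C) = -⅓ (W(M, C) = -⅔ + (0 + 1)/3 = -⅔ + (⅓)*1 = -⅔ + ⅓ = -⅓)
d(H) = -⅓ + H (d(H) = H - ⅓ = -⅓ + H)
d(10)*28 + 0 = (-⅓ + 10)*28 + 0 = (29/3)*28 + 0 = 812/3 + 0 = 812/3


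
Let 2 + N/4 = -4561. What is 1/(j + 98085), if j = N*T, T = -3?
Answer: 1/152841 ≈ 6.5427e-6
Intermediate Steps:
N = -18252 (N = -8 + 4*(-4561) = -8 - 18244 = -18252)
j = 54756 (j = -18252*(-3) = 54756)
1/(j + 98085) = 1/(54756 + 98085) = 1/152841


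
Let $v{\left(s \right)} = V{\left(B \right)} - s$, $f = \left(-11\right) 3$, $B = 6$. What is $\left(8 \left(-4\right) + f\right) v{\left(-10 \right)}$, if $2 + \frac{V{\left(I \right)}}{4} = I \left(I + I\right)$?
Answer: $-18850$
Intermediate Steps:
$V{\left(I \right)} = -8 + 8 I^{2}$ ($V{\left(I \right)} = -8 + 4 I \left(I + I\right) = -8 + 4 I 2 I = -8 + 4 \cdot 2 I^{2} = -8 + 8 I^{2}$)
$f = -33$
$v{\left(s \right)} = 280 - s$ ($v{\left(s \right)} = \left(-8 + 8 \cdot 6^{2}\right) - s = \left(-8 + 8 \cdot 36\right) - s = \left(-8 + 288\right) - s = 280 - s$)
$\left(8 \left(-4\right) + f\right) v{\left(-10 \right)} = \left(8 \left(-4\right) - 33\right) \left(280 - -10\right) = \left(-32 - 33\right) \left(280 + 10\right) = \left(-65\right) 290 = -18850$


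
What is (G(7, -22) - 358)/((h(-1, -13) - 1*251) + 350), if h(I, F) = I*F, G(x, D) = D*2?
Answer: -201/56 ≈ -3.5893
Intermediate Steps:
G(x, D) = 2*D
h(I, F) = F*I
(G(7, -22) - 358)/((h(-1, -13) - 1*251) + 350) = (2*(-22) - 358)/((-13*(-1) - 1*251) + 350) = (-44 - 358)/((13 - 251) + 350) = -402/(-238 + 350) = -402/112 = -402*1/112 = -201/56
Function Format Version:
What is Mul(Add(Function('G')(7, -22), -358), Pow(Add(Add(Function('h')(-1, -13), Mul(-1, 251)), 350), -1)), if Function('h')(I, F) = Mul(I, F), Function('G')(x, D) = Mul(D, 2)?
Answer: Rational(-201, 56) ≈ -3.5893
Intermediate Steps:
Function('G')(x, D) = Mul(2, D)
Function('h')(I, F) = Mul(F, I)
Mul(Add(Function('G')(7, -22), -358), Pow(Add(Add(Function('h')(-1, -13), Mul(-1, 251)), 350), -1)) = Mul(Add(Mul(2, -22), -358), Pow(Add(Add(Mul(-13, -1), Mul(-1, 251)), 350), -1)) = Mul(Add(-44, -358), Pow(Add(Add(13, -251), 350), -1)) = Mul(-402, Pow(Add(-238, 350), -1)) = Mul(-402, Pow(112, -1)) = Mul(-402, Rational(1, 112)) = Rational(-201, 56)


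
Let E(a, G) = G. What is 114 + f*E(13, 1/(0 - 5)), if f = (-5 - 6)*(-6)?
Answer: 504/5 ≈ 100.80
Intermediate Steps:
f = 66 (f = -11*(-6) = 66)
114 + f*E(13, 1/(0 - 5)) = 114 + 66/(0 - 5) = 114 + 66/(-5) = 114 + 66*(-⅕) = 114 - 66/5 = 504/5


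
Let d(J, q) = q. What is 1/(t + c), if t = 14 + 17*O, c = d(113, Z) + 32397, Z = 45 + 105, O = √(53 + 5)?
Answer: 32561/1060201959 - 17*√58/1060201959 ≈ 3.0590e-5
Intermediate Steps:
O = √58 ≈ 7.6158
Z = 150
c = 32547 (c = 150 + 32397 = 32547)
t = 14 + 17*√58 ≈ 143.47
1/(t + c) = 1/((14 + 17*√58) + 32547) = 1/(32561 + 17*√58)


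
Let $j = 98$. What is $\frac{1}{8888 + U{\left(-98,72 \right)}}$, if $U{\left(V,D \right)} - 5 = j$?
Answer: $\frac{1}{8991} \approx 0.00011122$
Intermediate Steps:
$U{\left(V,D \right)} = 103$ ($U{\left(V,D \right)} = 5 + 98 = 103$)
$\frac{1}{8888 + U{\left(-98,72 \right)}} = \frac{1}{8888 + 103} = \frac{1}{8991}$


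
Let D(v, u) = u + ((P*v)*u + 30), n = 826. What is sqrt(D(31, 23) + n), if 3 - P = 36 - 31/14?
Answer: I*sqrt(4129958)/14 ≈ 145.16*I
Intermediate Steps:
P = -431/14 (P = 3 - (36 - 31/14) = 3 - 1*473/14 = 3 - 473/14 = -431/14 ≈ -30.786)
D(v, u) = 30 + u - 431*u*v/14 (D(v, u) = u + ((-431*v/14)*u + 30) = u + (-431*u*v/14 + 30) = u + (30 - 431*u*v/14) = 30 + u - 431*u*v/14)
sqrt(D(31, 23) + n) = sqrt((30 + 23 - 431/14*23*31) + 826) = sqrt((30 + 23 - 307303/14) + 826) = sqrt(-306561/14 + 826) = sqrt(-294997/14) = I*sqrt(4129958)/14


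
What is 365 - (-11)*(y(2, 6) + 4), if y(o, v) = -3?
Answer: 376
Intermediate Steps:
365 - (-11)*(y(2, 6) + 4) = 365 - (-11)*(-3 + 4) = 365 - (-11) = 365 - 1*(-11) = 365 + 11 = 376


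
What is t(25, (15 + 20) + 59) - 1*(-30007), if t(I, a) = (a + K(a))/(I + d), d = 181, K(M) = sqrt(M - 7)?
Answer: 3090768/103 + sqrt(87)/206 ≈ 30008.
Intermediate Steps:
K(M) = sqrt(-7 + M)
t(I, a) = (a + sqrt(-7 + a))/(181 + I) (t(I, a) = (a + sqrt(-7 + a))/(I + 181) = (a + sqrt(-7 + a))/(181 + I))
t(25, (15 + 20) + 59) - 1*(-30007) = (((15 + 20) + 59) + sqrt(-7 + ((15 + 20) + 59)))/(181 + 25) - 1*(-30007) = ((35 + 59) + sqrt(-7 + (35 + 59)))/206 + 30007 = (94 + sqrt(-7 + 94))/206 + 30007 = (94 + sqrt(87))/206 + 30007 = (47/103 + sqrt(87)/206) + 30007 = 3090768/103 + sqrt(87)/206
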